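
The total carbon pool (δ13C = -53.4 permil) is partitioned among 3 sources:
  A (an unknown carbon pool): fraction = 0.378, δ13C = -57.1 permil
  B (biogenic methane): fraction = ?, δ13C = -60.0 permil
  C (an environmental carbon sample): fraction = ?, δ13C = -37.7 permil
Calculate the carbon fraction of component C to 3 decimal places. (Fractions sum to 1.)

Let f_C and f_B be the unknown fractions; fractions sum to 1 so f_C + f_B = 0.622.
Mass balance: Σ fᵢ·δᵢ = δ_bulk ⇒ f_C·(-37.7) + f_B·(-60.0) = -53.4 − (-21.584) = -31.816
Substitute f_B = 0.622 − f_C:
f_C·(-37.7 − -60.0) = -31.816 − 0.622×(-60.0) = 5.504
f_C = 5.504 / 22.3 = 0.2468

0.247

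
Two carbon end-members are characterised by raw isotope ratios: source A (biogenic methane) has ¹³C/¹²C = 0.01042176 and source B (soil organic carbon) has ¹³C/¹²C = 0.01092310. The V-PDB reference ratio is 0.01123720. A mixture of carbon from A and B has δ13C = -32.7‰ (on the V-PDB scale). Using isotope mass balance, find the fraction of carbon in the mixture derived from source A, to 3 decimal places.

δ_A = (0.01042176/0.01123720 − 1)×1000 = (0.927434 − 1)×1000 = -72.566‰
δ_B = (0.01092310/0.01123720 − 1)×1000 = (0.972048 − 1)×1000 = -27.952‰
f_A = (δ_mix − δ_B)/(δ_A − δ_B) = (-32.7 − (-27.952))/(-72.566 − (-27.952))
f_A = -4.748 / -44.614 = 0.1064

0.106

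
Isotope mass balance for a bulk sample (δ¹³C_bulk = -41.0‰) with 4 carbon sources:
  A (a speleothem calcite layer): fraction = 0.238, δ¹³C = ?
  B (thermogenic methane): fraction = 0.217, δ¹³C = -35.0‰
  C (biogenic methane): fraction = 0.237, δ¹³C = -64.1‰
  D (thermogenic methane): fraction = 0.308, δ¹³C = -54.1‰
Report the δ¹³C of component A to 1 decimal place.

Isotope mass balance: δ_bulk = Σ fᵢ·δᵢ.
-41.0 = 0.238×δ_A + 0.217×(-35.0) + 0.237×(-64.1) + 0.308×(-54.1)
0.238·δ_A = -41.0 − (-39.450) = -1.550
δ_A = -1.550 / 0.238 = -6.51‰

-6.5‰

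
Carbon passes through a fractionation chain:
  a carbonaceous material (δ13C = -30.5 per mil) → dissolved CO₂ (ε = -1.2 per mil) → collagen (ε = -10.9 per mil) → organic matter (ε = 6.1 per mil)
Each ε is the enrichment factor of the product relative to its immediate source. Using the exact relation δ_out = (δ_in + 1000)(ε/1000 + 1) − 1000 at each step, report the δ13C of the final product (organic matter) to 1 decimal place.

-36.4 per mil

step 1: δ = (-30.50 + 1000)·(-1.2/1000 + 1) − 1000 = -31.66 per mil
step 2: δ = (-31.66 + 1000)·(-10.9/1000 + 1) − 1000 = -42.22 per mil
step 3: δ = (-42.22 + 1000)·(6.1/1000 + 1) − 1000 = -36.38 per mil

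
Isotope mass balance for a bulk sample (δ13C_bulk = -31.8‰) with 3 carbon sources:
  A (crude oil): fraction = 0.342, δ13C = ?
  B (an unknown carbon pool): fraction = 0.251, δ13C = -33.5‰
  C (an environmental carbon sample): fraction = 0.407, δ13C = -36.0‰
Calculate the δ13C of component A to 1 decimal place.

-25.6‰

Isotope mass balance: δ_bulk = Σ fᵢ·δᵢ.
-31.8 = 0.342×δ_A + 0.251×(-33.5) + 0.407×(-36.0)
0.342·δ_A = -31.8 − (-23.060) = -8.740
δ_A = -8.740 / 0.342 = -25.55‰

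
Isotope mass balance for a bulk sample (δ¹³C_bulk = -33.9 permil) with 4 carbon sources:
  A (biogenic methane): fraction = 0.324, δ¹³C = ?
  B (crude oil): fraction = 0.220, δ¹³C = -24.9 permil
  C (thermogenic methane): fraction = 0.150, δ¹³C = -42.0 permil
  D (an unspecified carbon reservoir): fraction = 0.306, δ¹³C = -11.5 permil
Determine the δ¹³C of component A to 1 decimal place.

Isotope mass balance: δ_bulk = Σ fᵢ·δᵢ.
-33.9 = 0.324×δ_A + 0.220×(-24.9) + 0.150×(-42.0) + 0.306×(-11.5)
0.324·δ_A = -33.9 − (-15.297) = -18.603
δ_A = -18.603 / 0.324 = -57.42 permil

-57.4 permil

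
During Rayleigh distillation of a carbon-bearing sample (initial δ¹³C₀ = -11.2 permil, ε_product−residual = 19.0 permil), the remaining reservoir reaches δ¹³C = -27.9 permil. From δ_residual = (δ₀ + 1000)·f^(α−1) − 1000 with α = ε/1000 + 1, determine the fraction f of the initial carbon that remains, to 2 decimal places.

0.41

α − 1 = ε/1000 = 0.0190
(δ_res + 1000)/(δ₀ + 1000) = (-27.9 + 1000)/(-11.2 + 1000) = 972.1/988.8 = 0.983111
f = 0.983111^(1/0.0190) = exp(ln(0.983111)/0.0190) = exp(-0.01703/0.0190)
f = exp(-0.8965) = 0.4080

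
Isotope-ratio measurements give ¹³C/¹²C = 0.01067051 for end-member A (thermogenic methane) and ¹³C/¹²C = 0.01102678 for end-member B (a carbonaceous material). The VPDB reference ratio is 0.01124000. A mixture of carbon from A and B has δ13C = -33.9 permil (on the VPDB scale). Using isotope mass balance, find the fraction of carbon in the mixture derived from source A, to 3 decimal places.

δ_A = (0.01067051/0.01124000 − 1)×1000 = (0.949334 − 1)×1000 = -50.666 permil
δ_B = (0.01102678/0.01124000 − 1)×1000 = (0.981030 − 1)×1000 = -18.970 permil
f_A = (δ_mix − δ_B)/(δ_A − δ_B) = (-33.9 − (-18.970))/(-50.666 − (-18.970))
f_A = -14.930 / -31.697 = 0.4710

0.471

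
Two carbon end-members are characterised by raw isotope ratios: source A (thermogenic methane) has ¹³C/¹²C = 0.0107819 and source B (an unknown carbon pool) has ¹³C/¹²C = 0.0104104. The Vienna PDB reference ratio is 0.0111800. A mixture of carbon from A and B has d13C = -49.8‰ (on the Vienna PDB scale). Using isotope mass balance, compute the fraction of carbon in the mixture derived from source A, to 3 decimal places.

δ_A = (0.0107819/0.0111800 − 1)×1000 = (0.964392 − 1)×1000 = -35.608‰
δ_B = (0.0104104/0.0111800 − 1)×1000 = (0.931163 − 1)×1000 = -68.837‰
f_A = (δ_mix − δ_B)/(δ_A − δ_B) = (-49.8 − (-68.837))/(-35.608 − (-68.837))
f_A = 19.037 / 33.229 = 0.5729

0.573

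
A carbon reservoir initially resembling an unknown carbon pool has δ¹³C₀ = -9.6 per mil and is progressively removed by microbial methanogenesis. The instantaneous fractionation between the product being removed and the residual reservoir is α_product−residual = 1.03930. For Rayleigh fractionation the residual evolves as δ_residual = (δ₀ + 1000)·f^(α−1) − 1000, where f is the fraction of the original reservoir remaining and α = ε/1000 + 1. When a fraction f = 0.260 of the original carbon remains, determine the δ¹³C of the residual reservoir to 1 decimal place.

Rayleigh residual: δ_res = (δ₀ + 1000)·f^(α−1) − 1000
α − 1 = 0.03930
f^(α−1) = 0.260^(0.03930) = 0.948437
δ_res = (-9.6 + 1000) × 0.948437 − 1000 = 939.332 − 1000 = -60.67 per mil

-60.7 per mil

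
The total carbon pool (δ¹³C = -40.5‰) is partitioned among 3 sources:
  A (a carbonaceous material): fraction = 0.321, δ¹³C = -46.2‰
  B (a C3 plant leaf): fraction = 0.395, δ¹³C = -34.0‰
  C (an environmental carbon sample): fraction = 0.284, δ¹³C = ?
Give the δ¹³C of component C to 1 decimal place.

Isotope mass balance: δ_bulk = Σ fᵢ·δᵢ.
-40.5 = 0.321×(-46.2) + 0.395×(-34.0) + 0.284×δ_C
0.284·δ_C = -40.5 − (-28.260) = -12.240
δ_C = -12.240 / 0.284 = -43.10‰

-43.1‰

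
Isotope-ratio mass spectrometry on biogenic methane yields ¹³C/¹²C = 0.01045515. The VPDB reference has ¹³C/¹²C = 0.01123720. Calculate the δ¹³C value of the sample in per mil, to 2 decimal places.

δ¹³C = (R_sample / R_standard − 1) × 1000
R_sample / R_standard = 0.01045515 / 0.01123720 = 0.930405
δ¹³C = (0.930405 − 1) × 1000 = -69.595 per mil

-69.59 per mil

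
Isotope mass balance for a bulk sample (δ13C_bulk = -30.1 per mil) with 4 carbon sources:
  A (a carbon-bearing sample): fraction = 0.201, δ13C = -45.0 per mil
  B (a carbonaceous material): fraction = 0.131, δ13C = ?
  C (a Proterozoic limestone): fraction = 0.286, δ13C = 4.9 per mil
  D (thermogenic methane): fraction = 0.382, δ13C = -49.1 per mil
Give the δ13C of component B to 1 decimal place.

-28.2 per mil

Isotope mass balance: δ_bulk = Σ fᵢ·δᵢ.
-30.1 = 0.201×(-45.0) + 0.131×δ_B + 0.286×(4.9) + 0.382×(-49.1)
0.131·δ_B = -30.1 − (-26.400) = -3.700
δ_B = -3.700 / 0.131 = -28.25 per mil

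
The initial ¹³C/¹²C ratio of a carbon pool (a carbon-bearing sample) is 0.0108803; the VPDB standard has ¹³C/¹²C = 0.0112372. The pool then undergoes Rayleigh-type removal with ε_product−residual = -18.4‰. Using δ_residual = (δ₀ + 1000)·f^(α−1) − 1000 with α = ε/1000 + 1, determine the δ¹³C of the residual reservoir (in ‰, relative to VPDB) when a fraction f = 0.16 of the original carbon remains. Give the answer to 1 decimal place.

δ₀ = (0.0108803/0.0112372 − 1)×1000 = (0.968239 − 1)×1000 = -31.761‰
α − 1 = ε/1000 = -0.0184
f^(α−1) = 0.16^(-0.0184) = 1.034294
δ_res = (-31.761 + 1000) × 1.034294 − 1000 = 1001.445 − 1000 = 1.44‰

1.4‰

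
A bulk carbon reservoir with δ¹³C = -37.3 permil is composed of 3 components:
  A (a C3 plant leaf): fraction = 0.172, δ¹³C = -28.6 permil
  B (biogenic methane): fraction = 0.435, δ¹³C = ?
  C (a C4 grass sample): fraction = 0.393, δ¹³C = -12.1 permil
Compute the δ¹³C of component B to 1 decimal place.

-63.5 permil

Isotope mass balance: δ_bulk = Σ fᵢ·δᵢ.
-37.3 = 0.172×(-28.6) + 0.435×δ_B + 0.393×(-12.1)
0.435·δ_B = -37.3 − (-9.675) = -27.625
δ_B = -27.625 / 0.435 = -63.51 permil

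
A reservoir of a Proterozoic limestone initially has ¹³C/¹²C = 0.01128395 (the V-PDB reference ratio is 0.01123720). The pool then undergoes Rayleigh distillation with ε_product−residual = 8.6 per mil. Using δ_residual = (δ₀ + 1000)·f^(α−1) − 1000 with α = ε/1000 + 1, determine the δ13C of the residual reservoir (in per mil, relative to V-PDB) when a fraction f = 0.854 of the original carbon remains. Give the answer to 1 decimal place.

2.8 per mil

δ₀ = (0.01128395/0.01123720 − 1)×1000 = (1.004160 − 1)×1000 = 4.160 per mil
α − 1 = ε/1000 = 0.0086
f^(α−1) = 0.854^(0.0086) = 0.998644
δ_res = (4.160 + 1000) × 0.998644 − 1000 = 1002.798 − 1000 = 2.80 per mil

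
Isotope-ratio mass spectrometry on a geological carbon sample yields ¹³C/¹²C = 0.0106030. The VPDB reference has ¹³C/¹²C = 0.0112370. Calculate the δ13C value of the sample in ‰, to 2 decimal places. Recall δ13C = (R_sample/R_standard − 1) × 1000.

-56.42‰

δ13C = (R_sample / R_standard − 1) × 1000
R_sample / R_standard = 0.0106030 / 0.0112370 = 0.943579
δ13C = (0.943579 − 1) × 1000 = -56.421‰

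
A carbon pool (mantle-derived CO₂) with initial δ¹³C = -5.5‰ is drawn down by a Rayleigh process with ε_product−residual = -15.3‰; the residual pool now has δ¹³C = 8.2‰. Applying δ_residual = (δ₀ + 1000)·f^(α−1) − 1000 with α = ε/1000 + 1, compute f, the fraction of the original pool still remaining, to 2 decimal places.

α − 1 = ε/1000 = -0.0153
(δ_res + 1000)/(δ₀ + 1000) = (8.2 + 1000)/(-5.5 + 1000) = 1008.2/994.5 = 1.013776
f = 1.013776^(1/-0.0153) = exp(ln(1.013776)/-0.0153) = exp(0.01368/-0.0153)
f = exp(-0.8942) = 0.4089

0.41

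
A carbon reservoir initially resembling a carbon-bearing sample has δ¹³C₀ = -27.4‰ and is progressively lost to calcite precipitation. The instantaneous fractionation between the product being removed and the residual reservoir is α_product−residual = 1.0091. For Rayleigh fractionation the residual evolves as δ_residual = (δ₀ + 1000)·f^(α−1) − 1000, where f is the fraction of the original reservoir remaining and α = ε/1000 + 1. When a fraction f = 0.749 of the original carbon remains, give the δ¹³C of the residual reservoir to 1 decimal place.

-30.0‰

Rayleigh residual: δ_res = (δ₀ + 1000)·f^(α−1) − 1000
α − 1 = 0.00910
f^(α−1) = 0.749^(0.00910) = 0.997373
δ_res = (-27.4 + 1000) × 0.997373 − 1000 = 970.045 − 1000 = -29.95‰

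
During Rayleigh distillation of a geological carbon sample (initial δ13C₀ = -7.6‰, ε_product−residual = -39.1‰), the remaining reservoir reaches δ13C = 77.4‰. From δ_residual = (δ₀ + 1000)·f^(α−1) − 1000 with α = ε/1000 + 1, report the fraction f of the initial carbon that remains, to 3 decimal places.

0.122

α − 1 = ε/1000 = -0.0391
(δ_res + 1000)/(δ₀ + 1000) = (77.4 + 1000)/(-7.6 + 1000) = 1077.4/992.4 = 1.085651
f = 1.085651^(1/-0.0391) = exp(ln(1.085651)/-0.0391) = exp(0.08218/-0.0391)
f = exp(-2.1018) = 0.1222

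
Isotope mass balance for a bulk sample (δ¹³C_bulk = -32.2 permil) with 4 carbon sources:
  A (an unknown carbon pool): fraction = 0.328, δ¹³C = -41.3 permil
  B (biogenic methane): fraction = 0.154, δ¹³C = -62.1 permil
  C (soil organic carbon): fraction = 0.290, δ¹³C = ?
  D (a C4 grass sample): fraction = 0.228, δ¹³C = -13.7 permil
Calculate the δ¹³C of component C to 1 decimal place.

-20.6 permil

Isotope mass balance: δ_bulk = Σ fᵢ·δᵢ.
-32.2 = 0.328×(-41.3) + 0.154×(-62.1) + 0.290×δ_C + 0.228×(-13.7)
0.290·δ_C = -32.2 − (-26.233) = -5.967
δ_C = -5.967 / 0.290 = -20.57 permil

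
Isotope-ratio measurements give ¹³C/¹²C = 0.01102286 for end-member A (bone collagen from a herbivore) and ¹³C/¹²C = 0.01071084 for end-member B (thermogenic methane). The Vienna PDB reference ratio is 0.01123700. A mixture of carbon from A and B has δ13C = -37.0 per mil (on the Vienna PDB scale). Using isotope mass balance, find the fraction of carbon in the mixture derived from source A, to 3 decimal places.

0.354

δ_A = (0.01102286/0.01123700 − 1)×1000 = (0.980943 − 1)×1000 = -19.057 per mil
δ_B = (0.01071084/0.01123700 − 1)×1000 = (0.953176 − 1)×1000 = -46.824 per mil
f_A = (δ_mix − δ_B)/(δ_A − δ_B) = (-37.0 − (-46.824))/(-19.057 − (-46.824))
f_A = 9.824 / 27.767 = 0.3538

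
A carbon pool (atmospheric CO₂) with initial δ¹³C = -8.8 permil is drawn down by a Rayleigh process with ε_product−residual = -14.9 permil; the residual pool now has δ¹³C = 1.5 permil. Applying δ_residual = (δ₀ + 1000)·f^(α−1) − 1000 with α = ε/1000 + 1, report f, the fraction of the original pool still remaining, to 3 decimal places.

0.500

α − 1 = ε/1000 = -0.0149
(δ_res + 1000)/(δ₀ + 1000) = (1.5 + 1000)/(-8.8 + 1000) = 1001.5/991.2 = 1.010391
f = 1.010391^(1/-0.0149) = exp(ln(1.010391)/-0.0149) = exp(0.01034/-0.0149)
f = exp(-0.6938) = 0.4997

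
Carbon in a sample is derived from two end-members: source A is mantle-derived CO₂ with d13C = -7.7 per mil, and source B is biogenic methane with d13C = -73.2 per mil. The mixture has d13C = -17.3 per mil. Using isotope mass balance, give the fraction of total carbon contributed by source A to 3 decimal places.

0.853

δ_mix = f_A·δ_A + (1 − f_A)·δ_B  ⇒  f_A = (δ_mix − δ_B)/(δ_A − δ_B)
f_A = (-17.3 − (-73.2)) / (-7.7 − (-73.2))
f_A = 55.9 / 65.5 = 0.8534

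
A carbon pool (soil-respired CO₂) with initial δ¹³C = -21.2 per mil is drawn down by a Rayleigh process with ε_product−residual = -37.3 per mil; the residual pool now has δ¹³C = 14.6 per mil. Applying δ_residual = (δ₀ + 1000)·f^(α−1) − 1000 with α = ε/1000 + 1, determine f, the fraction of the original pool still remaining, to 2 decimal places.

0.38

α − 1 = ε/1000 = -0.0373
(δ_res + 1000)/(δ₀ + 1000) = (14.6 + 1000)/(-21.2 + 1000) = 1014.6/978.8 = 1.036575
f = 1.036575^(1/-0.0373) = exp(ln(1.036575)/-0.0373) = exp(0.03592/-0.0373)
f = exp(-0.9631) = 0.3817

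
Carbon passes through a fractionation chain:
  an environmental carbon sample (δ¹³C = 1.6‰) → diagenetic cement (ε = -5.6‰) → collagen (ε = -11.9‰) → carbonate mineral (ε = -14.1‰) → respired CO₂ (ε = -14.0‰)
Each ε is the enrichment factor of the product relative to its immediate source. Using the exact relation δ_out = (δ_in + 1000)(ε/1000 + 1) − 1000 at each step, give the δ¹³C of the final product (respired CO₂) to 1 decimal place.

step 1: δ = (1.60 + 1000)·(-5.6/1000 + 1) − 1000 = -4.01‰
step 2: δ = (-4.01 + 1000)·(-11.9/1000 + 1) − 1000 = -15.86‰
step 3: δ = (-15.86 + 1000)·(-14.1/1000 + 1) − 1000 = -29.74‰
step 4: δ = (-29.74 + 1000)·(-14.0/1000 + 1) − 1000 = -43.32‰

-43.3‰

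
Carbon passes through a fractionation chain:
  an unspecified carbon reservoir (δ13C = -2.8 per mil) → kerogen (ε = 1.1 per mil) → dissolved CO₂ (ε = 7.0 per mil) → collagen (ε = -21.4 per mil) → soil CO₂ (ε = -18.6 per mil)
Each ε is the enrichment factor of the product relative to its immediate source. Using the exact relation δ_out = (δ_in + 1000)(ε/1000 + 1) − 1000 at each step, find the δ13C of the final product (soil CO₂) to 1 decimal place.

-34.5 per mil

step 1: δ = (-2.80 + 1000)·(1.1/1000 + 1) − 1000 = -1.70 per mil
step 2: δ = (-1.70 + 1000)·(7.0/1000 + 1) − 1000 = 5.28 per mil
step 3: δ = (5.28 + 1000)·(-21.4/1000 + 1) − 1000 = -16.23 per mil
step 4: δ = (-16.23 + 1000)·(-18.6/1000 + 1) − 1000 = -34.53 per mil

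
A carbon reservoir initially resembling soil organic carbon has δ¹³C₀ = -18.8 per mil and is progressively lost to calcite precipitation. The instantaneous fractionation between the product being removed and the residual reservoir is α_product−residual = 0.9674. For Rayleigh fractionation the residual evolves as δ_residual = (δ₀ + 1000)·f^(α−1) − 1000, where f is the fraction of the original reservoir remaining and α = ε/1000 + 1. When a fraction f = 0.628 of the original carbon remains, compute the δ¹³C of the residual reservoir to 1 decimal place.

-3.8 per mil

Rayleigh residual: δ_res = (δ₀ + 1000)·f^(α−1) − 1000
α − 1 = -0.03260
f^(α−1) = 0.628^(-0.03260) = 1.015282
δ_res = (-18.8 + 1000) × 1.015282 − 1000 = 996.194 − 1000 = -3.81 per mil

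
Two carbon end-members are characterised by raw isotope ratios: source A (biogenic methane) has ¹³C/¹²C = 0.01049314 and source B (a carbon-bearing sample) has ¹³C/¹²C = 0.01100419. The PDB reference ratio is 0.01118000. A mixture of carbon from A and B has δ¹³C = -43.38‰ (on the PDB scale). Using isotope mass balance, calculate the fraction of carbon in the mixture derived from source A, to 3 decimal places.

0.605

δ_A = (0.01049314/0.01118000 − 1)×1000 = (0.938564 − 1)×1000 = -61.436‰
δ_B = (0.01100419/0.01118000 − 1)×1000 = (0.984275 − 1)×1000 = -15.725‰
f_A = (δ_mix − δ_B)/(δ_A − δ_B) = (-43.38 − (-15.725))/(-61.436 − (-15.725))
f_A = -27.655 / -45.711 = 0.6050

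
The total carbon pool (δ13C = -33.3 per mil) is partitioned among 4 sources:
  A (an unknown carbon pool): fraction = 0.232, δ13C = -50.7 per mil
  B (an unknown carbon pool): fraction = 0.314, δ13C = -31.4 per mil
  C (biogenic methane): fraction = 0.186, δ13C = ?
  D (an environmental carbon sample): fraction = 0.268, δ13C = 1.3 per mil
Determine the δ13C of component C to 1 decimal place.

-64.7 per mil

Isotope mass balance: δ_bulk = Σ fᵢ·δᵢ.
-33.3 = 0.232×(-50.7) + 0.314×(-31.4) + 0.186×δ_C + 0.268×(1.3)
0.186·δ_C = -33.3 − (-21.274) = -12.026
δ_C = -12.026 / 0.186 = -64.66 per mil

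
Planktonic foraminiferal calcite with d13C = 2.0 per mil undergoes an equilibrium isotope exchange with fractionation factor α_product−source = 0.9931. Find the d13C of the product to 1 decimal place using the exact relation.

-4.9 per mil

δ_product = (δ_source + 1000)·α − 1000
δ_product = (2.0 + 1000) × 0.9931 − 1000
δ_product = 995.086 − 1000 = -4.91 per mil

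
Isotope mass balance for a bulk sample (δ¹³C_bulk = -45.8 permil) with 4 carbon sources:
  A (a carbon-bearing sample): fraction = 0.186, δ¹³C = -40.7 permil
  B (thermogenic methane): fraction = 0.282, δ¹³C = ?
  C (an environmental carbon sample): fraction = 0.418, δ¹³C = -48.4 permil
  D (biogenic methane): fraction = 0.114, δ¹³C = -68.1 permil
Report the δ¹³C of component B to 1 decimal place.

-36.3 permil

Isotope mass balance: δ_bulk = Σ fᵢ·δᵢ.
-45.8 = 0.186×(-40.7) + 0.282×δ_B + 0.418×(-48.4) + 0.114×(-68.1)
0.282·δ_B = -45.8 − (-35.565) = -10.235
δ_B = -10.235 / 0.282 = -36.30 permil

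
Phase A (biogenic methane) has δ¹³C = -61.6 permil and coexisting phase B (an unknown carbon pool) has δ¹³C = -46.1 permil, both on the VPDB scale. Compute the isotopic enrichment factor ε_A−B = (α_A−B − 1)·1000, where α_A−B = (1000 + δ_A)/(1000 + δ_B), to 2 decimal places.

-16.25 permil

α_A−B = (1000 + -61.6) / (1000 + -46.1) = 938.4 / 953.9 = 0.983751
ε_A−B = (0.983751 − 1) × 1000 = -16.249 permil
(The approximation ε ≈ δ_A − δ_B would give -15.5 permil.)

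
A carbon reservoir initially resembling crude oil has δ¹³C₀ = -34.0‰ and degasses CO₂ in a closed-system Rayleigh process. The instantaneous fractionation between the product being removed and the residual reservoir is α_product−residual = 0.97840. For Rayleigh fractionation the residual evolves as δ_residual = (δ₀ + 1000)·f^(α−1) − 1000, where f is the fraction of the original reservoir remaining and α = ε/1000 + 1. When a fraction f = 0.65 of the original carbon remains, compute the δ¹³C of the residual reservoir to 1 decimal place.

Rayleigh residual: δ_res = (δ₀ + 1000)·f^(α−1) − 1000
α − 1 = -0.02160
f^(α−1) = 0.65^(-0.02160) = 1.009348
δ_res = (-34.0 + 1000) × 1.009348 − 1000 = 975.030 − 1000 = -24.97‰

-25.0‰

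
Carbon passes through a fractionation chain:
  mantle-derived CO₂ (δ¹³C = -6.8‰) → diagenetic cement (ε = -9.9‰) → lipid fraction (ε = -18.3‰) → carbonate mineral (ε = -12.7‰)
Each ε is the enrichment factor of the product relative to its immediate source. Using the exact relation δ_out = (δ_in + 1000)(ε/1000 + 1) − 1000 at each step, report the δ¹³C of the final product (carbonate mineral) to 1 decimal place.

-46.9‰

step 1: δ = (-6.80 + 1000)·(-9.9/1000 + 1) − 1000 = -16.63‰
step 2: δ = (-16.63 + 1000)·(-18.3/1000 + 1) − 1000 = -34.63‰
step 3: δ = (-34.63 + 1000)·(-12.7/1000 + 1) − 1000 = -46.89‰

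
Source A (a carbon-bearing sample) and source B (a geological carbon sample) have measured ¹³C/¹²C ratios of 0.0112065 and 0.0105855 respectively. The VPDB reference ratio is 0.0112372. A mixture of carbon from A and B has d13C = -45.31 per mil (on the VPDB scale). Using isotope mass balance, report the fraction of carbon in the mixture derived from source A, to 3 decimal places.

0.230

δ_A = (0.0112065/0.0112372 − 1)×1000 = (0.997268 − 1)×1000 = -2.732 per mil
δ_B = (0.0105855/0.0112372 − 1)×1000 = (0.942005 − 1)×1000 = -57.995 per mil
f_A = (δ_mix − δ_B)/(δ_A − δ_B) = (-45.31 − (-57.995))/(-2.732 − (-57.995))
f_A = 12.685 / 55.263 = 0.2295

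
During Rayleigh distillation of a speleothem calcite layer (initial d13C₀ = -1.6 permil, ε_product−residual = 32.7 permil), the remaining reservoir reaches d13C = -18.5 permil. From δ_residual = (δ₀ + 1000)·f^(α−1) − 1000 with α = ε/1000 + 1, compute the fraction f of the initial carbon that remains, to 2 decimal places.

0.59

α − 1 = ε/1000 = 0.0327
(δ_res + 1000)/(δ₀ + 1000) = (-18.5 + 1000)/(-1.6 + 1000) = 981.5/998.4 = 0.983073
f = 0.983073^(1/0.0327) = exp(ln(0.983073)/0.0327) = exp(-0.01707/0.0327)
f = exp(-0.5221) = 0.5933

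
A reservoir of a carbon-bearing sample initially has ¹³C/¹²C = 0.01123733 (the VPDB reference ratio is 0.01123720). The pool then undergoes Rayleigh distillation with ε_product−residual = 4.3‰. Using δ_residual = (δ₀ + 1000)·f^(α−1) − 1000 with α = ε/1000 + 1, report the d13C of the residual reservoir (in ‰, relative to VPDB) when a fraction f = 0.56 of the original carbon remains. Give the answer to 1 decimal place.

-2.5‰

δ₀ = (0.01123733/0.01123720 − 1)×1000 = (1.000012 − 1)×1000 = 0.012‰
α − 1 = ε/1000 = 0.0043
f^(α−1) = 0.56^(0.0043) = 0.997510
δ_res = (0.012 + 1000) × 0.997510 − 1000 = 997.521 − 1000 = -2.48‰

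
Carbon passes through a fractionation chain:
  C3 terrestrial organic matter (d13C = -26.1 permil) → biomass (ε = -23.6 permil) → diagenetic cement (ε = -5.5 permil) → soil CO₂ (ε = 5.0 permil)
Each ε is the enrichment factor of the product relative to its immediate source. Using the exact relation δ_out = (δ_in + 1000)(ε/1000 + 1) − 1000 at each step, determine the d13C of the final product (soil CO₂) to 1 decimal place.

-49.6 permil

step 1: δ = (-26.10 + 1000)·(-23.6/1000 + 1) − 1000 = -49.08 permil
step 2: δ = (-49.08 + 1000)·(-5.5/1000 + 1) − 1000 = -54.31 permil
step 3: δ = (-54.31 + 1000)·(5.0/1000 + 1) − 1000 = -49.59 permil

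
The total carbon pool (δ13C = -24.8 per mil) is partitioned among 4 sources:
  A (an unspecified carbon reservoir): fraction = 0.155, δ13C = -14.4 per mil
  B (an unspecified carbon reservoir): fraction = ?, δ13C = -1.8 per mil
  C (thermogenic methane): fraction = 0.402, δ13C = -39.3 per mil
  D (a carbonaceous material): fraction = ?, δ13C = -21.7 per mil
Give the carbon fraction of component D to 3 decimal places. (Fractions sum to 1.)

Let f_D and f_B be the unknown fractions; fractions sum to 1 so f_D + f_B = 0.443.
Mass balance: Σ fᵢ·δᵢ = δ_bulk ⇒ f_D·(-21.7) + f_B·(-1.8) = -24.8 − (-18.031) = -6.769
Substitute f_B = 0.443 − f_D:
f_D·(-21.7 − -1.8) = -6.769 − 0.443×(-1.8) = -5.972
f_D = -5.972 / -19.9 = 0.3001

0.300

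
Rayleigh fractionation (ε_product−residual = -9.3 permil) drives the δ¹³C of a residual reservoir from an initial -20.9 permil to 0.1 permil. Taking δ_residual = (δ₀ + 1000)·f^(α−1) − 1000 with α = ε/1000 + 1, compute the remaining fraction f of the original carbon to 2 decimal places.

0.10

α − 1 = ε/1000 = -0.0093
(δ_res + 1000)/(δ₀ + 1000) = (0.1 + 1000)/(-20.9 + 1000) = 1000.1/979.1 = 1.021448
f = 1.021448^(1/-0.0093) = exp(ln(1.021448)/-0.0093) = exp(0.02122/-0.0093)
f = exp(-2.2819) = 0.1021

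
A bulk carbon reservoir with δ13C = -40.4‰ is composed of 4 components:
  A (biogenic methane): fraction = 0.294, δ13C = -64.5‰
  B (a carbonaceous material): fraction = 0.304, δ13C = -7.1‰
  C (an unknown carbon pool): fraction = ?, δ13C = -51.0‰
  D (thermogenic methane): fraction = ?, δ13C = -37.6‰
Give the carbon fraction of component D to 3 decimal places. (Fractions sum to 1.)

Let f_D and f_C be the unknown fractions; fractions sum to 1 so f_D + f_C = 0.402.
Mass balance: Σ fᵢ·δᵢ = δ_bulk ⇒ f_D·(-37.6) + f_C·(-51.0) = -40.4 − (-21.121) = -19.279
Substitute f_C = 0.402 − f_D:
f_D·(-37.6 − -51.0) = -19.279 − 0.402×(-51.0) = 1.223
f_D = 1.223 / 13.4 = 0.0913

0.091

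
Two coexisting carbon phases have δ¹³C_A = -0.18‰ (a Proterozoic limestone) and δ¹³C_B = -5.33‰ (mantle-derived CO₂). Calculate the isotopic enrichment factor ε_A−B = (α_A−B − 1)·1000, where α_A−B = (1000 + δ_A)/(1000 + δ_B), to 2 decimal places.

α_A−B = (1000 + -0.18) / (1000 + -5.33) = 999.82 / 994.67 = 1.005178
ε_A−B = (1.005178 − 1) × 1000 = 5.178‰
(The approximation ε ≈ δ_A − δ_B would give 5.15‰.)

5.18‰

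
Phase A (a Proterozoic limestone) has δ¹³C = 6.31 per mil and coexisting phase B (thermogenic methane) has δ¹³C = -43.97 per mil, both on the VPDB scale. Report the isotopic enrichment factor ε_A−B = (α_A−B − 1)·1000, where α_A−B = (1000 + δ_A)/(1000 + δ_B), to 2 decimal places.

52.59 per mil

α_A−B = (1000 + 6.31) / (1000 + -43.97) = 1006.31 / 956.03 = 1.052592
ε_A−B = (1.052592 − 1) × 1000 = 52.592 per mil
(The approximation ε ≈ δ_A − δ_B would give 50.28 per mil.)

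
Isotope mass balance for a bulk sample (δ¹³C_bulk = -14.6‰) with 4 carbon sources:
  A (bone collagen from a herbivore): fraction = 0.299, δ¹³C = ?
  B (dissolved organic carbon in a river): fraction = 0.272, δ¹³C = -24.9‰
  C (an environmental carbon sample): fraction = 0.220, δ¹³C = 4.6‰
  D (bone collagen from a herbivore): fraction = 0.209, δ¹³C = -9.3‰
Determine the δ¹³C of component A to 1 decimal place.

-23.1‰

Isotope mass balance: δ_bulk = Σ fᵢ·δᵢ.
-14.6 = 0.299×δ_A + 0.272×(-24.9) + 0.220×(4.6) + 0.209×(-9.3)
0.299·δ_A = -14.6 − (-7.705) = -6.895
δ_A = -6.895 / 0.299 = -23.06‰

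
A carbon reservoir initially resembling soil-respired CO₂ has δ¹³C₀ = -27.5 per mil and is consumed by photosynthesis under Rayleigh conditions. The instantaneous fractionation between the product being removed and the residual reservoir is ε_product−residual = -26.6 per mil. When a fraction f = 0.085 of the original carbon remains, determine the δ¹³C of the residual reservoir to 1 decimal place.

38.4 per mil

Rayleigh residual: δ_res = (δ₀ + 1000)·f^(α−1) − 1000
α = ε/1000 + 1 = 0.97340, so α − 1 = -0.02660
f^(α−1) = 0.085^(-0.02660) = 1.067769
δ_res = (-27.5 + 1000) × 1.067769 − 1000 = 1038.406 − 1000 = 38.41 per mil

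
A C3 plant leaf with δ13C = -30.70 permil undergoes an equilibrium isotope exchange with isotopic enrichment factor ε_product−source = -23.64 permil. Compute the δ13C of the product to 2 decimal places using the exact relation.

Exactly, δ_product = (δ_source + 1000)·(ε/1000 + 1) − 1000.
δ_product = (-30.70 + 1000) × (-23.64/1000 + 1) − 1000
δ_product = -53.614 permil

-53.61 permil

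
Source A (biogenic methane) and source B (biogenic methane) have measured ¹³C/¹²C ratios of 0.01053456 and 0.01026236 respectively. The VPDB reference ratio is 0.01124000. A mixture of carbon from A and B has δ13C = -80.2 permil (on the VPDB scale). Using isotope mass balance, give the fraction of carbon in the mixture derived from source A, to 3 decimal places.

δ_A = (0.01053456/0.01124000 − 1)×1000 = (0.937238 − 1)×1000 = -62.762 permil
δ_B = (0.01026236/0.01124000 − 1)×1000 = (0.913021 − 1)×1000 = -86.979 permil
f_A = (δ_mix − δ_B)/(δ_A − δ_B) = (-80.2 − (-86.979))/(-62.762 − (-86.979))
f_A = 6.779 / 24.217 = 0.2799

0.280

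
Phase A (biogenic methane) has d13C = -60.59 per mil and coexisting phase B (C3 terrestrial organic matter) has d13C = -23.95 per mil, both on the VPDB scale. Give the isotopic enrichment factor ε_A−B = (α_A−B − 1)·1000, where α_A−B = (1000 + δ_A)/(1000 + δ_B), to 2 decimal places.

-37.54 per mil

α_A−B = (1000 + -60.59) / (1000 + -23.95) = 939.41 / 976.05 = 0.962461
ε_A−B = (0.962461 − 1) × 1000 = -37.539 per mil
(The approximation ε ≈ δ_A − δ_B would give -36.64 per mil.)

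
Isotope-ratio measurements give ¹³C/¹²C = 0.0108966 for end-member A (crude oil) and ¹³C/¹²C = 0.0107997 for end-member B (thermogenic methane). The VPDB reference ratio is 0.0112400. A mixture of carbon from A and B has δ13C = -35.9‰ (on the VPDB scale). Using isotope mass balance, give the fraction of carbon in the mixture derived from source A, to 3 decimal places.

δ_A = (0.0108966/0.0112400 − 1)×1000 = (0.969448 − 1)×1000 = -30.552‰
δ_B = (0.0107997/0.0112400 − 1)×1000 = (0.960827 − 1)×1000 = -39.173‰
f_A = (δ_mix − δ_B)/(δ_A − δ_B) = (-35.9 − (-39.173))/(-30.552 − (-39.173))
f_A = 3.273 / 8.621 = 0.3796

0.380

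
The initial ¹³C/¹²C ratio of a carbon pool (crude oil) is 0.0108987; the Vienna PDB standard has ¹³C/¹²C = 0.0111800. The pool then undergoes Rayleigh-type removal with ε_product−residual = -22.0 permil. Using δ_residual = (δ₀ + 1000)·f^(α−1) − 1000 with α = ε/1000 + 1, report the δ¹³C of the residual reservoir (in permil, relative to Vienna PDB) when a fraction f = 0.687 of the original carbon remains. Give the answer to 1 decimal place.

δ₀ = (0.0108987/0.0111800 − 1)×1000 = (0.974839 − 1)×1000 = -25.161 permil
α − 1 = ε/1000 = -0.0220
f^(α−1) = 0.687^(-0.0220) = 1.008293
δ_res = (-25.161 + 1000) × 1.008293 − 1000 = 982.924 − 1000 = -17.08 permil

-17.1 permil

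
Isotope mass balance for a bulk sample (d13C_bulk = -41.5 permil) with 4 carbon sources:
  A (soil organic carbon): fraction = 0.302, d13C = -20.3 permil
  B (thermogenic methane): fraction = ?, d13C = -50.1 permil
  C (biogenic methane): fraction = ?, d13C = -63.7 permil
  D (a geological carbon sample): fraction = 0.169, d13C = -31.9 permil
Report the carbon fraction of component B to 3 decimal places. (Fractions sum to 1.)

Let f_B and f_C be the unknown fractions; fractions sum to 1 so f_B + f_C = 0.529.
Mass balance: Σ fᵢ·δᵢ = δ_bulk ⇒ f_B·(-50.1) + f_C·(-63.7) = -41.5 − (-11.522) = -29.978
Substitute f_C = 0.529 − f_B:
f_B·(-50.1 − -63.7) = -29.978 − 0.529×(-63.7) = 3.719
f_B = 3.719 / 13.6 = 0.2735

0.273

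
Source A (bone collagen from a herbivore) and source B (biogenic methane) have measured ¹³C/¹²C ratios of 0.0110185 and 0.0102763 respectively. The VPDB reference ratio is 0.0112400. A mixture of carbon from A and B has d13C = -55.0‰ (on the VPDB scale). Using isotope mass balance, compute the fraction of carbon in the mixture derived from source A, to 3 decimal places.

0.466

δ_A = (0.0110185/0.0112400 − 1)×1000 = (0.980294 − 1)×1000 = -19.706‰
δ_B = (0.0102763/0.0112400 − 1)×1000 = (0.914262 − 1)×1000 = -85.738‰
f_A = (δ_mix − δ_B)/(δ_A − δ_B) = (-55.0 − (-85.738))/(-19.706 − (-85.738))
f_A = 30.738 / 66.032 = 0.4655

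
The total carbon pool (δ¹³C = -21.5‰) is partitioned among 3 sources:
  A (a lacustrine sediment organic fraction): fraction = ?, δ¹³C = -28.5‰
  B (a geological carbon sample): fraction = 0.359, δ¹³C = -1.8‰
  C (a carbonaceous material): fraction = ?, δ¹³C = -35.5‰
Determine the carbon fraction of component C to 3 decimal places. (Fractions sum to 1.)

0.369

Let f_C and f_A be the unknown fractions; fractions sum to 1 so f_C + f_A = 0.641.
Mass balance: Σ fᵢ·δᵢ = δ_bulk ⇒ f_C·(-35.5) + f_A·(-28.5) = -21.5 − (-0.646) = -20.854
Substitute f_A = 0.641 − f_C:
f_C·(-35.5 − -28.5) = -20.854 − 0.641×(-28.5) = -2.585
f_C = -2.585 / -7.0 = 0.3693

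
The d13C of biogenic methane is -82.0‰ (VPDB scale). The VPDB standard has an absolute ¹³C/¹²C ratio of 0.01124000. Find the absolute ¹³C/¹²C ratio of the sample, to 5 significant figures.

0.010318

R_sample = R_standard × (d13C/1000 + 1)
R_sample = 0.01124000 × (-82.0/1000 + 1) = 0.01124000 × 0.918000
R_sample = 0.0103183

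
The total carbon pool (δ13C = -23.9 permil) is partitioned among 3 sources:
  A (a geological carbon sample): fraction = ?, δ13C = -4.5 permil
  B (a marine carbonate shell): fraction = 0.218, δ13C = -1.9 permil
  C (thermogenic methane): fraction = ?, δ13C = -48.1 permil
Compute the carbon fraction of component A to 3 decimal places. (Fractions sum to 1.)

0.324

Let f_A and f_C be the unknown fractions; fractions sum to 1 so f_A + f_C = 0.782.
Mass balance: Σ fᵢ·δᵢ = δ_bulk ⇒ f_A·(-4.5) + f_C·(-48.1) = -23.9 − (-0.414) = -23.486
Substitute f_C = 0.782 − f_A:
f_A·(-4.5 − -48.1) = -23.486 − 0.782×(-48.1) = 14.128
f_A = 14.128 / 43.6 = 0.3240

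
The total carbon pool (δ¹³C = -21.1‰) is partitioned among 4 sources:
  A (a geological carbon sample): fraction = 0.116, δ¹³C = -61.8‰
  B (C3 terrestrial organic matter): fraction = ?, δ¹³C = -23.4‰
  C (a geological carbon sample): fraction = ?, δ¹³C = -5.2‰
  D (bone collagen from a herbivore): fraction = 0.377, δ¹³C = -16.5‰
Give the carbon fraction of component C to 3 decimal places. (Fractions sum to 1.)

Let f_C and f_B be the unknown fractions; fractions sum to 1 so f_C + f_B = 0.507.
Mass balance: Σ fᵢ·δᵢ = δ_bulk ⇒ f_C·(-5.2) + f_B·(-23.4) = -21.1 − (-13.389) = -7.711
Substitute f_B = 0.507 − f_C:
f_C·(-5.2 − -23.4) = -7.711 − 0.507×(-23.4) = 4.153
f_C = 4.153 / 18.2 = 0.2282

0.228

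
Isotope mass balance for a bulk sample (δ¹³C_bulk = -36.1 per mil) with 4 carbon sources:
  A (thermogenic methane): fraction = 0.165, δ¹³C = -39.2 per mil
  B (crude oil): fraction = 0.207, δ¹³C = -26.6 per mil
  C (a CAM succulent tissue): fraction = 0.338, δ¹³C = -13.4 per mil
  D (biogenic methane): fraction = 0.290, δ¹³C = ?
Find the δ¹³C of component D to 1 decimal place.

-67.6 per mil

Isotope mass balance: δ_bulk = Σ fᵢ·δᵢ.
-36.1 = 0.165×(-39.2) + 0.207×(-26.6) + 0.338×(-13.4) + 0.290×δ_D
0.290·δ_D = -36.1 − (-16.503) = -19.597
δ_D = -19.597 / 0.290 = -67.57 per mil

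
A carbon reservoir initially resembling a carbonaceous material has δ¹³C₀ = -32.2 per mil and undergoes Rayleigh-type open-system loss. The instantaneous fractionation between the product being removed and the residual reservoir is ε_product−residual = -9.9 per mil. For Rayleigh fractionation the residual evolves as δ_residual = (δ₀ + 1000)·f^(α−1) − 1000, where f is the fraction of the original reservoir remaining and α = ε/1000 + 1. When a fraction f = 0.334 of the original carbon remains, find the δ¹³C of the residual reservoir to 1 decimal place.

-21.6 per mil

Rayleigh residual: δ_res = (δ₀ + 1000)·f^(α−1) − 1000
α = ε/1000 + 1 = 0.99010, so α − 1 = -0.00990
f^(α−1) = 0.334^(-0.00990) = 1.010916
δ_res = (-32.2 + 1000) × 1.010916 − 1000 = 978.364 − 1000 = -21.64 per mil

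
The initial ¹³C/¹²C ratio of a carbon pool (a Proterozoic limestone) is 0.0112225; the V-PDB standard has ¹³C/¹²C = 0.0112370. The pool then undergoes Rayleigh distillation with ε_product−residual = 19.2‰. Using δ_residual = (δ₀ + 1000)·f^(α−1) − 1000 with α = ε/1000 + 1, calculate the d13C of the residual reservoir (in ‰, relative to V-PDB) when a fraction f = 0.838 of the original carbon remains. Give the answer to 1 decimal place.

δ₀ = (0.0112225/0.0112370 − 1)×1000 = (0.998710 − 1)×1000 = -1.290‰
α − 1 = ε/1000 = 0.0192
f^(α−1) = 0.838^(0.0192) = 0.996612
δ_res = (-1.290 + 1000) × 0.996612 − 1000 = 995.326 − 1000 = -4.67‰

-4.7‰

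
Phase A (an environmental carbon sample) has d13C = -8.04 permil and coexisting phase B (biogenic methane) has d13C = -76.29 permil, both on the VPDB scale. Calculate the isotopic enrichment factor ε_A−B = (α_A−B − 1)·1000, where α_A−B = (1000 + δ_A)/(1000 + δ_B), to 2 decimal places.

α_A−B = (1000 + -8.04) / (1000 + -76.29) = 991.96 / 923.71 = 1.073887
ε_A−B = (1.073887 − 1) × 1000 = 73.887 permil
(The approximation ε ≈ δ_A − δ_B would give 68.25 permil.)

73.89 permil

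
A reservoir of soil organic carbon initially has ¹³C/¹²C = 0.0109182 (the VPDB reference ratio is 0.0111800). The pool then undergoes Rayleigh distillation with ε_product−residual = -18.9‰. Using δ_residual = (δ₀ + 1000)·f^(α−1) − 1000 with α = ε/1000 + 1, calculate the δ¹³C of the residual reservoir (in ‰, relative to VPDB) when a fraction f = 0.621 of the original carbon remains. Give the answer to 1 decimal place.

δ₀ = (0.0109182/0.0111800 − 1)×1000 = (0.976583 − 1)×1000 = -23.417‰
α − 1 = ε/1000 = -0.0189
f^(α−1) = 0.621^(-0.0189) = 1.009045
δ_res = (-23.417 + 1000) × 1.009045 − 1000 = 985.416 − 1000 = -14.58‰

-14.6‰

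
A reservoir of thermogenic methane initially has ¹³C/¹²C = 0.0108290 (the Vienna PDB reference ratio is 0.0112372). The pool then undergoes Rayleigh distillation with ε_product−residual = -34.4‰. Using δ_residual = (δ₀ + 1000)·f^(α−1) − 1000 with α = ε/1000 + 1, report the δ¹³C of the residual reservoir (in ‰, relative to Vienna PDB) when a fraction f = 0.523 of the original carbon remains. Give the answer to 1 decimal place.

δ₀ = (0.0108290/0.0112372 − 1)×1000 = (0.963674 − 1)×1000 = -36.326‰
α − 1 = ε/1000 = -0.0344
f^(α−1) = 0.523^(-0.0344) = 1.022548
δ_res = (-36.326 + 1000) × 1.022548 − 1000 = 985.403 − 1000 = -14.60‰

-14.6‰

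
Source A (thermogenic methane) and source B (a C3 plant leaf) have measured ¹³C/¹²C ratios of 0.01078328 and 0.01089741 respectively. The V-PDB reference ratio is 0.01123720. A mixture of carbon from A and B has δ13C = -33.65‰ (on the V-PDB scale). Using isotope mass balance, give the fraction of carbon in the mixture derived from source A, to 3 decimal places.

δ_A = (0.01078328/0.01123720 − 1)×1000 = (0.959606 − 1)×1000 = -40.394‰
δ_B = (0.01089741/0.01123720 − 1)×1000 = (0.969762 − 1)×1000 = -30.238‰
f_A = (δ_mix − δ_B)/(δ_A − δ_B) = (-33.65 − (-30.238))/(-40.394 − (-30.238))
f_A = -3.412 / -10.156 = 0.3359

0.336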